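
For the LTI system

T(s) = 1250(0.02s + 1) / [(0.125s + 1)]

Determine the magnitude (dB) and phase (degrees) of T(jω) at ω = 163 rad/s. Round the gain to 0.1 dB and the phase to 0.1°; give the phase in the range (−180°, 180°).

46.4 dB, -14.2°

At ω = 163 rad/s:
zero (1 + j163·0.02) = 1 + j3.26 → |·| ≈ 3.4099, ∠ ≈ 72.95°
pole (1 + j163·0.125) = 1 + j20.375 → |·| ≈ 20.4, ∠ ≈ 87.19°
|T| = 1250 · 3.4099 / (20.4) ≈ 208.94
Gain = 20 log₁₀(208.94) ≈ 46.40 dB
∠T = (72.95°) − (87.19°) = -14.24°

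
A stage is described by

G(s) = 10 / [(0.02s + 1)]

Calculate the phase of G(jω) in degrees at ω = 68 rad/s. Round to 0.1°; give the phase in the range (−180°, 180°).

At ω = 68 rad/s:
pole (1 + j68·0.02) = 1 + j1.36 → |·| ≈ 1.6881, ∠ ≈ 53.67°
∠G = (0°) − (53.67°) = -53.67°

-53.7°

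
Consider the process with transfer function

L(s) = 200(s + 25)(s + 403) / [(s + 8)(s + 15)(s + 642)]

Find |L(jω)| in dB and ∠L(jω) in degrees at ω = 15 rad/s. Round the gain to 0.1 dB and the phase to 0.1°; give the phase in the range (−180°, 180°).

20.1 dB, -75.2°

At s = jω = j15:
zero (s+25): 25 + j15 → |·| = √(25²+15²) = √850 ≈ 29.155, ∠ = arctan(15/25) ≈ 30.96°
zero (s+403): 403 + j15 → |·| = √(403²+15²) = √162634 ≈ 403.28, ∠ = arctan(15/403) ≈ 2.13°
pole (s+8): 8 + j15 → |·| = √(8²+15²) = √289 ≈ 17, ∠ = arctan(15/8) ≈ 61.93°
pole (s+15): 15 + j15 → |·| = √(15²+15²) = √450 ≈ 21.213, ∠ = arctan(15/15) ≈ 45.00°
pole (s+642): 642 + j15 → |·| = √(642²+15²) = √412389 ≈ 642.18, ∠ = arctan(15/642) ≈ 1.34°
|L| = 200 · 11758 / 2.3158e+05 ≈ 10.155
Gain = 20 log₁₀(10.155) ≈ 20.13 dB
∠L = 33.09° − 108.27° = -75.18°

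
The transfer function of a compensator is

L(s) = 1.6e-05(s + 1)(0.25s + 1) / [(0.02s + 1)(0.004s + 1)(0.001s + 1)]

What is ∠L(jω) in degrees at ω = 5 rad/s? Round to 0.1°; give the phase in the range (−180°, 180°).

At ω = 5 rad/s:
zero (1 + j5·1) = 1 + j5 → |·| ≈ 5.099, ∠ ≈ 78.69°
zero (1 + j5·0.25) = 1 + j1.25 → |·| ≈ 1.6008, ∠ ≈ 51.34°
pole (1 + j5·0.02) = 1 + j0.1 → |·| ≈ 1.005, ∠ ≈ 5.71°
pole (1 + j5·0.004) = 1 + j0.02 → |·| ≈ 1.0002, ∠ ≈ 1.15°
pole (1 + j5·0.001) = 1 + j0.005 → |·| ≈ 1, ∠ ≈ 0.29°
∠L = (78.69° + 51.34°) − (5.71° + 1.15° + 0.29°) = 122.88°

122.9°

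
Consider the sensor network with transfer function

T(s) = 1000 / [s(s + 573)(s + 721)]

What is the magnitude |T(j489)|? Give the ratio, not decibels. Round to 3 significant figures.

3.12e-06

At s = jω = j489:
pole (s+573): 573 + j489 → |·| = √(573²+489²) = √567450 ≈ 753.29, ∠ = arctan(489/573) ≈ 40.48°
pole (s+721): 721 + j489 → |·| = √(721²+489²) = √758962 ≈ 871.18, ∠ = arctan(489/721) ≈ 34.15°
pole at origin: |s| = 489, ∠ = 90.00° (in denominator)
|T| = 1000 / 3.2091e+08 ≈ 3.1161e-06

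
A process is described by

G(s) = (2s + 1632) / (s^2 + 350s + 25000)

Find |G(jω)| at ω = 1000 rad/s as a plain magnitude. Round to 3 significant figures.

0.00249

Substitute s = j1000:
Numerator: 2(j1000) + 1632 = 1632 + j2000
Denominator: (j1000)^2 + 350(j1000) + 25000 = -975000 + j350000
|N| = √(1632² + 2000²) ≈ 2581.4, ∠N ≈ 50.79°
|D| = √(975000² + 350000²) ≈ 1.0359e+06, ∠D ≈ 160.25°
|G| = 2581.4 / 1.0359e+06 ≈ 0.0024919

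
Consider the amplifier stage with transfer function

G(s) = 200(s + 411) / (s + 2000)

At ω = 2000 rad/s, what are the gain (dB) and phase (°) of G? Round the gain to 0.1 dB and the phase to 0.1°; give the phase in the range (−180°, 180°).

At s = jω = j2000:
zero (s+411): 411 + j2000 → |·| = √(411²+2000²) = √4168921 ≈ 2041.8, ∠ = arctan(2000/411) ≈ 78.39°
pole (s+2000): 2000 + j2000 → |·| = √(2000²+2000²) = √8000000 ≈ 2828.4, ∠ = arctan(2000/2000) ≈ 45.00°
|G| = 200 · 2041.8 / 2828.4 ≈ 144.38
Gain = 20 log₁₀(144.38) ≈ 43.19 dB
∠G = 78.39° − 45.00° = 33.39°

43.2 dB, 33.4°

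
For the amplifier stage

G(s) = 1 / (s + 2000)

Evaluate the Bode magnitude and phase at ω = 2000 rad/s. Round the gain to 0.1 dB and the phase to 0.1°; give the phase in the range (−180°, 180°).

Substitute s = j2000:
Numerator: 1 = 1 + j0
Denominator: (j2000) + 2000 = 2000 + j2000
|N| = √(1² + 0²) ≈ 1, ∠N ≈ 0.00°
|D| = √(2000² + 2000²) ≈ 2828.4, ∠D ≈ 45.00°
|G| = 1 / 2828.4 ≈ 0.00035356
Gain = 20 log₁₀(0.00035356) ≈ -69.03 dB
∠G = 0.00° − 45.00° = -45.00°

-69.0 dB, -45.0°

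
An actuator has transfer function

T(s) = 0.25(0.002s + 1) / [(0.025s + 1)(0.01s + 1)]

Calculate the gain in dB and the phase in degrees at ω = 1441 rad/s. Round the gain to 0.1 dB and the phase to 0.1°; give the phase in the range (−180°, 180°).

-56.7 dB, -103.6°

At ω = 1441 rad/s:
zero (1 + j1441·0.002) = 1 + j2.882 → |·| ≈ 3.0506, ∠ ≈ 70.86°
pole (1 + j1441·0.025) = 1 + j36.025 → |·| ≈ 36.039, ∠ ≈ 88.41°
pole (1 + j1441·0.01) = 1 + j14.41 → |·| ≈ 14.445, ∠ ≈ 86.03°
|T| = 0.25 · 3.0506 / (36.039 · 14.445) ≈ 0.001465
Gain = 20 log₁₀(0.001465) ≈ -56.68 dB
∠T = (70.86°) − (88.41° + 86.03°) = -103.58°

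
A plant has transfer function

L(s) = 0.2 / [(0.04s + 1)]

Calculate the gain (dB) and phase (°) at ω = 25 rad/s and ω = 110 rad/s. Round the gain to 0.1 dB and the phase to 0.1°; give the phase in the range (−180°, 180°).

At ω = 25 rad/s:
pole (1 + j25·0.04) = 1 + j1 → |·| ≈ 1.4142, ∠ ≈ 45.00°
|L| = 0.2 · 1 / (1.4142) ≈ 0.14142
Gain = 20 log₁₀(0.14142) ≈ -16.99 dB
∠L = (0°) − (45.00°) = -45.00°

At ω = 110 rad/s:
pole (1 + j110·0.04) = 1 + j4.4 → |·| ≈ 4.5122, ∠ ≈ 77.20°
|L| = 0.2 · 1 / (4.5122) ≈ 0.044324
Gain = 20 log₁₀(0.044324) ≈ -27.07 dB
∠L = (0°) − (77.20°) = -77.20°

ω = 25: -17.0 dB, -45.0°; ω = 110: -27.1 dB, -77.2°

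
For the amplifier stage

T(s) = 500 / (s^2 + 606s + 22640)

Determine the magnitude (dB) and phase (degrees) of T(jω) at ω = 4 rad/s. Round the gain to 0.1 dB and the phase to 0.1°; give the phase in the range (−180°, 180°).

-33.2 dB, -6.1°

Substitute s = j4:
Numerator: 500 = 500 + j0
Denominator: (j4)^2 + 606(j4) + 22640 = 22624 + j2424
|N| = √(500² + 0²) ≈ 500, ∠N ≈ 0.00°
|D| = √(22624² + 2424²) ≈ 22753, ∠D ≈ 6.12°
|T| = 500 / 22753 ≈ 0.021975
Gain = 20 log₁₀(0.021975) ≈ -33.16 dB
∠T = 0.00° − 6.12° = -6.12°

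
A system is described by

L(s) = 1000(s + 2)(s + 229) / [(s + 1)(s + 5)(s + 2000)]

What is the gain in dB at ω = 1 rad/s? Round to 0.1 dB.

At s = jω = j1:
zero (s+2): 2 + j1 → |·| = √(2²+1²) = √5 ≈ 2.2361, ∠ = arctan(1/2) ≈ 26.57°
zero (s+229): 229 + j1 → |·| = √(229²+1²) = √52442 ≈ 229, ∠ = arctan(1/229) ≈ 0.25°
pole (s+1): 1 + j1 → |·| = √(1²+1²) = √2 ≈ 1.4142, ∠ = arctan(1/1) ≈ 45.00°
pole (s+5): 5 + j1 → |·| = √(5²+1²) = √26 ≈ 5.099, ∠ = arctan(1/5) ≈ 11.31°
pole (s+2000): 2000 + j1 → |·| = √(2000²+1²) = √4000001 ≈ 2000, ∠ = arctan(1/2000) ≈ 0.03°
|L| = 1000 · 512.07 / 14422 ≈ 35.506
Gain = 20 log₁₀(35.506) ≈ 31.01 dB

31.0 dB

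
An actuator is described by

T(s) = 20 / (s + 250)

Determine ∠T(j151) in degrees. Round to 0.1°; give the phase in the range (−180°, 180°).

At s = jω = j151:
pole (s+250): 250 + j151 → |·| = √(250²+151²) = √85301 ≈ 292.06, ∠ = arctan(151/250) ≈ 31.13°
∠T = 0.00° − 31.13° = -31.13°

-31.1°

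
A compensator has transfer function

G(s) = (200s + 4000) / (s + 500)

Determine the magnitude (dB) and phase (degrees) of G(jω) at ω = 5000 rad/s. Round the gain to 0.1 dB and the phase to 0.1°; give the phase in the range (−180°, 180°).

46.0 dB, 5.5°

Substitute s = j5000:
Numerator: 200(j5000) + 4000 = 4000 + j1000000
Denominator: (j5000) + 500 = 500 + j5000
|N| = √(4000² + 1000000²) ≈ 1e+06, ∠N ≈ 89.77°
|D| = √(500² + 5000²) ≈ 5024.9, ∠D ≈ 84.29°
|G| = 1e+06 / 5024.9 ≈ 199.01
Gain = 20 log₁₀(199.01) ≈ 45.98 dB
∠G = 89.77° − 84.29° = 5.48°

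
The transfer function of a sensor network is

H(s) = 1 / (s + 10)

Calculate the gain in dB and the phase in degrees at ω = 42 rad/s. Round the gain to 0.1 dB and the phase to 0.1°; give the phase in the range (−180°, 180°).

-32.7 dB, -76.6°

Substitute s = j42:
Numerator: 1 = 1 + j0
Denominator: (j42) + 10 = 10 + j42
|N| = √(1² + 0²) ≈ 1, ∠N ≈ 0.00°
|D| = √(10² + 42²) ≈ 43.174, ∠D ≈ 76.61°
|H| = 1 / 43.174 ≈ 0.023162
Gain = 20 log₁₀(0.023162) ≈ -32.70 dB
∠H = 0.00° − 76.61° = -76.61°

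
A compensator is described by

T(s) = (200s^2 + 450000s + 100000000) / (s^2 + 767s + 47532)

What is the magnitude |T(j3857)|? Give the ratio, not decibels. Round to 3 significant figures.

Substitute s = j3857:
Numerator: 200(j3857)^2 + 450000(j3857) + 100000000 = -2875289800 + j1735650000
Denominator: (j3857)^2 + 767(j3857) + 47532 = -14828917 + j2958319
|N| = √(2875289800² + 1735650000²) ≈ 3.3585e+09, ∠N ≈ 148.88°
|D| = √(14828917² + 2958319²) ≈ 1.5121e+07, ∠D ≈ 168.72°
|T| = 3.3585e+09 / 1.5121e+07 ≈ 222.11

222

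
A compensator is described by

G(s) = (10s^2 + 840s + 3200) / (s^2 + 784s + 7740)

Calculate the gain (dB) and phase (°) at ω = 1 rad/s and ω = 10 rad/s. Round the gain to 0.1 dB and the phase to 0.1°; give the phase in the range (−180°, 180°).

ω = 1: -7.5 dB, 9.0°; ω = 10: -2.0 dB, 29.6°

Substitute s = j1:
Numerator: 10(j1)^2 + 840(j1) + 3200 = 3190 + j840
Denominator: (j1)^2 + 784(j1) + 7740 = 7739 + j784
|N| = √(3190² + 840²) ≈ 3298.7, ∠N ≈ 14.75°
|D| = √(7739² + 784²) ≈ 7778.6, ∠D ≈ 5.78°
|G| = 3298.7 / 7778.6 ≈ 0.42407
Gain = 20 log₁₀(0.42407) ≈ -7.45 dB
∠G = 14.75° − 5.78° = 8.97°

Substitute s = j10:
Numerator: 10(j10)^2 + 840(j10) + 3200 = 2200 + j8400
Denominator: (j10)^2 + 784(j10) + 7740 = 7640 + j7840
|N| = √(2200² + 8400²) ≈ 8683.3, ∠N ≈ 75.32°
|D| = √(7640² + 7840²) ≈ 10947, ∠D ≈ 45.74°
|G| = 8683.3 / 10947 ≈ 0.79321
Gain = 20 log₁₀(0.79321) ≈ -2.01 dB
∠G = 75.32° − 45.74° = 29.58°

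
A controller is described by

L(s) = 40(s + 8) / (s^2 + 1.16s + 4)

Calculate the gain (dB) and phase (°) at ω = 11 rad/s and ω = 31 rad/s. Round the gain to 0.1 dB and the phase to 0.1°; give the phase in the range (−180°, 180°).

At s = jω = j11:
zero (s+8): 8 + j11 → |·| = √(8²+11²) = √185 ≈ 13.601, ∠ = arctan(11/8) ≈ 53.97°
quadratic: (j11)² + 1.16·j11 + 4 = -117 + j12.76 → |·| ≈ 117.69, ∠ ≈ 173.78°
|L| = 40 · 13.601 / 117.69 ≈ 4.6227
Gain = 20 log₁₀(4.6227) ≈ 13.30 dB
∠L = 53.97° − 173.78° = -119.81°

At s = jω = j31:
zero (s+8): 8 + j31 → |·| = √(8²+31²) = √1025 ≈ 32.016, ∠ = arctan(31/8) ≈ 75.53°
quadratic: (j31)² + 1.16·j31 + 4 = -957 + j35.96 → |·| ≈ 957.68, ∠ ≈ 177.85°
|L| = 40 · 32.016 / 957.68 ≈ 1.3372
Gain = 20 log₁₀(1.3372) ≈ 2.52 dB
∠L = 75.53° − 177.85° = -102.32°

ω = 11: 13.3 dB, -119.8°; ω = 31: 2.5 dB, -102.3°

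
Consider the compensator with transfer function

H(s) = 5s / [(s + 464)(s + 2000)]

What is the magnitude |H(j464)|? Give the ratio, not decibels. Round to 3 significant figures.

At s = jω = j464:
zero at origin: s = j464 → |·| = 464, ∠ = 90.00°
pole (s+464): 464 + j464 → |·| = √(464²+464²) = √430592 ≈ 656.2, ∠ = arctan(464/464) ≈ 45.00°
pole (s+2000): 2000 + j464 → |·| = √(2000²+464²) = √4215296 ≈ 2053.1, ∠ = arctan(464/2000) ≈ 13.06°
|H| = 5 · 464 / 1.3472e+06 ≈ 0.0017221

0.00172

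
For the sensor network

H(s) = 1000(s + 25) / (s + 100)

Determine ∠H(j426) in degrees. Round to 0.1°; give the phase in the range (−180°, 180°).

At s = jω = j426:
zero (s+25): 25 + j426 → |·| = √(25²+426²) = √182101 ≈ 426.73, ∠ = arctan(426/25) ≈ 86.64°
pole (s+100): 100 + j426 → |·| = √(100²+426²) = √191476 ≈ 437.58, ∠ = arctan(426/100) ≈ 76.79°
∠H = 86.64° − 76.79° = 9.85°

9.9°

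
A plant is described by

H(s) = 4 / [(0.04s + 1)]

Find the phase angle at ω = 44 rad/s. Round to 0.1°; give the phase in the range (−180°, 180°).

-60.4°

At ω = 44 rad/s:
pole (1 + j44·0.04) = 1 + j1.76 → |·| ≈ 2.0243, ∠ ≈ 60.40°
∠H = (0°) − (60.40°) = -60.40°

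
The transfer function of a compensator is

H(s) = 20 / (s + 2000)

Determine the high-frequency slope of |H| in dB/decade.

-20 dB/decade

Each pole contributes −20 dB/decade at high frequency; each zero contributes +20 dB/decade.
Net: 0 zero(s) − 1 pole(s) → -20 dB/decade.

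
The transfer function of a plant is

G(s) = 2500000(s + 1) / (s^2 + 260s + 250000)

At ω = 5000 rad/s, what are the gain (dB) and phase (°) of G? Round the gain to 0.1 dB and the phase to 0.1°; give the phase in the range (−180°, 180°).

54.1 dB, -87.0°

At s = jω = j5000:
zero (s+1): 1 + j5000 → |·| = √(1²+5000²) = √25000001 ≈ 5000, ∠ = arctan(5000/1) ≈ 89.99°
quadratic: (j5000)² + 260·j5000 + 250000 = -24750000 + j1300000 → |·| ≈ 2.4784e+07, ∠ ≈ 176.99°
|G| = 2500000 · 5000 / 2.4784e+07 ≈ 504.36
Gain = 20 log₁₀(504.36) ≈ 54.05 dB
∠G = 89.99° − 176.99° = -87.00°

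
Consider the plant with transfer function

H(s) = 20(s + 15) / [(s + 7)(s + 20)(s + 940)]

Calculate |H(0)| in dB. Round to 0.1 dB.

-52.8 dB

H(0) = 20·15 / (7·20·940) ≈ 0.0022796
20 log₁₀(0.0022796) ≈ -52.84 dB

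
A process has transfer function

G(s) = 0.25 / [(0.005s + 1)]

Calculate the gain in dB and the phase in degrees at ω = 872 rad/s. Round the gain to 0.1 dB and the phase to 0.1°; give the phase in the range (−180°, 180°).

At ω = 872 rad/s:
pole (1 + j872·0.005) = 1 + j4.36 → |·| ≈ 4.4732, ∠ ≈ 77.08°
|G| = 0.25 · 1 / (4.4732) ≈ 0.055888
Gain = 20 log₁₀(0.055888) ≈ -25.05 dB
∠G = (0°) − (77.08°) = -77.08°

-25.1 dB, -77.1°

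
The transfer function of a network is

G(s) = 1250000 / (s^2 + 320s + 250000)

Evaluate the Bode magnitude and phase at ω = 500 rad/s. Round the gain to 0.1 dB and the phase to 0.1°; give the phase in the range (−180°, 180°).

17.9 dB, -90.0°

At s = jω = j500:
quadratic: (j500)² + 320·j500 + 250000 = 0 + j160000 → |·| ≈ 1.6e+05, ∠ ≈ 90.00°
|G| = 1250000 / 1.6e+05 ≈ 7.8125
Gain = 20 log₁₀(7.8125) ≈ 17.86 dB
∠G = 0.00° − 90.00° = -90.00°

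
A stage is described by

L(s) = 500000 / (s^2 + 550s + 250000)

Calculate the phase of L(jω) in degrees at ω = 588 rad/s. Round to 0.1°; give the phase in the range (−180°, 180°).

-106.5°

At s = jω = j588:
quadratic: (j588)² + 550·j588 + 250000 = -95744 + j323400 → |·| ≈ 3.3728e+05, ∠ ≈ 106.49°
∠L = 0.00° − 106.49° = -106.49°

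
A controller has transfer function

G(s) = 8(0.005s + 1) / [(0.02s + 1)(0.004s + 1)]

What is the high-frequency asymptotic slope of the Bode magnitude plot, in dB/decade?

-20 dB/decade

Each pole contributes −20 dB/decade at high frequency; each zero contributes +20 dB/decade.
Net: 1 zero(s) − 2 pole(s) → -20 dB/decade.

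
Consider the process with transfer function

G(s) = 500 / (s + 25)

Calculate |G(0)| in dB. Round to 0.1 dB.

G(0) = 500 / (25) = 20
20 log₁₀(20) ≈ 26.02 dB

26.0 dB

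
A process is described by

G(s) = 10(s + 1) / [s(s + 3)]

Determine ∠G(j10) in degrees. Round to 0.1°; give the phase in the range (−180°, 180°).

At s = jω = j10:
zero (s+1): 1 + j10 → |·| = √(1²+10²) = √101 ≈ 10.05, ∠ = arctan(10/1) ≈ 84.29°
pole (s+3): 3 + j10 → |·| = √(3²+10²) = √109 ≈ 10.44, ∠ = arctan(10/3) ≈ 73.30°
pole at origin: |s| = 10, ∠ = 90.00° (in denominator)
∠G = 84.29° − 163.30° = -79.01°

-79.0°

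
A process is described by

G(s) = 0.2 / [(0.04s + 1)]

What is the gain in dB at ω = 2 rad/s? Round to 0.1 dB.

-14.0 dB

At ω = 2 rad/s:
pole (1 + j2·0.04) = 1 + j0.08 → |·| ≈ 1.0032, ∠ ≈ 4.57°
|G| = 0.2 · 1 / (1.0032) ≈ 0.19936
Gain = 20 log₁₀(0.19936) ≈ -14.01 dB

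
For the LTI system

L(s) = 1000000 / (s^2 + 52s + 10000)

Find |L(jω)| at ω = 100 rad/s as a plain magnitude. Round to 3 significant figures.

At s = jω = j100:
quadratic: (j100)² + 52·j100 + 10000 = 0 + j5200 → |·| ≈ 5200, ∠ ≈ 90.00°
|L| = 1000000 / 5200 ≈ 192.31

192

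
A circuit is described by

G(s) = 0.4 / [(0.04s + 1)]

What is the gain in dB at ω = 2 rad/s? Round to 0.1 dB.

At ω = 2 rad/s:
pole (1 + j2·0.04) = 1 + j0.08 → |·| ≈ 1.0032, ∠ ≈ 4.57°
|G| = 0.4 · 1 / (1.0032) ≈ 0.39872
Gain = 20 log₁₀(0.39872) ≈ -7.99 dB

-8.0 dB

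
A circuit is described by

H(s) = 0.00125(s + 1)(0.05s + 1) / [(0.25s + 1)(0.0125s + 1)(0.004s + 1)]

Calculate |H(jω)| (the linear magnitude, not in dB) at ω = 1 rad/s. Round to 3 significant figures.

0.00172

At ω = 1 rad/s:
zero (1 + j1·1) = 1 + j1 → |·| ≈ 1.4142, ∠ ≈ 45.00°
zero (1 + j1·0.05) = 1 + j0.05 → |·| ≈ 1.0012, ∠ ≈ 2.86°
pole (1 + j1·0.25) = 1 + j0.25 → |·| ≈ 1.0308, ∠ ≈ 14.04°
pole (1 + j1·0.0125) = 1 + j0.0125 → |·| ≈ 1.0001, ∠ ≈ 0.72°
pole (1 + j1·0.004) = 1 + j0.004 → |·| ≈ 1, ∠ ≈ 0.23°
|H| = 0.00125 · 1.4142 · 1.0012 / (1.0308 · 1.0001 · 1) ≈ 0.0017168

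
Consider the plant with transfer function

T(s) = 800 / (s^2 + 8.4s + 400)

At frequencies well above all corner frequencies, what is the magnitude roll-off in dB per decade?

Each pole contributes −20 dB/decade at high frequency; each zero contributes +20 dB/decade.
Net: 0 zero(s) − 2 pole(s) → -40 dB/decade.

-40 dB/decade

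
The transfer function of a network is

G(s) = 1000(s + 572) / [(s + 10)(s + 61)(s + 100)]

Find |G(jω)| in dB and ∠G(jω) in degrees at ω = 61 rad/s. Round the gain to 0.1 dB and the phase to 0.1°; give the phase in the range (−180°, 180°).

At s = jω = j61:
zero (s+572): 572 + j61 → |·| = √(572²+61²) = √330905 ≈ 575.24, ∠ = arctan(61/572) ≈ 6.09°
pole (s+10): 10 + j61 → |·| = √(10²+61²) = √3821 ≈ 61.814, ∠ = arctan(61/10) ≈ 80.69°
pole (s+61): 61 + j61 → |·| = √(61²+61²) = √7442 ≈ 86.267, ∠ = arctan(61/61) ≈ 45.00°
pole (s+100): 100 + j61 → |·| = √(100²+61²) = √13721 ≈ 117.14, ∠ = arctan(61/100) ≈ 31.38°
|G| = 1000 · 575.24 / 6.2465e+05 ≈ 0.9209
Gain = 20 log₁₀(0.9209) ≈ -0.72 dB
∠G = 6.09° − 157.07° = -150.98°

-0.7 dB, -151.0°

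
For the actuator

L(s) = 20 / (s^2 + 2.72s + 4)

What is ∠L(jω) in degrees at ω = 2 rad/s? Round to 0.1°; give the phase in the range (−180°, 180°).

-90.0°

At s = jω = j2:
quadratic: (j2)² + 2.72·j2 + 4 = 0 + j5.44 → |·| ≈ 5.44, ∠ ≈ 90.00°
∠L = 0.00° − 90.00° = -90.00°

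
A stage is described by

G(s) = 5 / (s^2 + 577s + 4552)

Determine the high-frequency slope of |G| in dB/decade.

-40 dB/decade

Each pole contributes −20 dB/decade at high frequency; each zero contributes +20 dB/decade.
Net: 0 zero(s) − 2 pole(s) → -40 dB/decade.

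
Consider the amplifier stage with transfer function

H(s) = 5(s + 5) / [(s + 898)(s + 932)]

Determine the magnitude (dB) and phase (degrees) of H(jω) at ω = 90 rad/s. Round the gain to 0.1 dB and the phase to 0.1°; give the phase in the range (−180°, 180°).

-65.5 dB, 75.6°

At s = jω = j90:
zero (s+5): 5 + j90 → |·| = √(5²+90²) = √8125 ≈ 90.139, ∠ = arctan(90/5) ≈ 86.82°
pole (s+898): 898 + j90 → |·| = √(898²+90²) = √814504 ≈ 902.5, ∠ = arctan(90/898) ≈ 5.72°
pole (s+932): 932 + j90 → |·| = √(932²+90²) = √876724 ≈ 936.34, ∠ = arctan(90/932) ≈ 5.52°
|H| = 5 · 90.139 / 8.4505e+05 ≈ 0.00053334
Gain = 20 log₁₀(0.00053334) ≈ -65.46 dB
∠H = 86.82° − 11.24° = 75.58°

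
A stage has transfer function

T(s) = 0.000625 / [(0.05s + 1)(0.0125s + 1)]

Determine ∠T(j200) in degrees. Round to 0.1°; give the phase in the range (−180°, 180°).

At ω = 200 rad/s:
pole (1 + j200·0.05) = 1 + j10 → |·| ≈ 10.05, ∠ ≈ 84.29°
pole (1 + j200·0.0125) = 1 + j2.5 → |·| ≈ 2.6926, ∠ ≈ 68.20°
∠T = (0°) − (84.29° + 68.20°) = -152.49°

-152.5°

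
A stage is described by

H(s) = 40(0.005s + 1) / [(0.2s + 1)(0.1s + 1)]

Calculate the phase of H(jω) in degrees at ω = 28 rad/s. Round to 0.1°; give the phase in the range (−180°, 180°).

At ω = 28 rad/s:
zero (1 + j28·0.005) = 1 + j0.14 → |·| ≈ 1.0098, ∠ ≈ 7.97°
pole (1 + j28·0.2) = 1 + j5.6 → |·| ≈ 5.6886, ∠ ≈ 79.88°
pole (1 + j28·0.1) = 1 + j2.8 → |·| ≈ 2.9732, ∠ ≈ 70.35°
∠H = (7.97°) − (79.88° + 70.35°) = -142.26°

-142.3°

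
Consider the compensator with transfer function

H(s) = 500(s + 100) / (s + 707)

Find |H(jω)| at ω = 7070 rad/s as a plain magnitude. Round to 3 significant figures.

At s = jω = j7070:
zero (s+100): 100 + j7070 → |·| = √(100²+7070²) = √49994900 ≈ 7070.7, ∠ = arctan(7070/100) ≈ 89.19°
pole (s+707): 707 + j7070 → |·| = √(707²+7070²) = √50484749 ≈ 7105.3, ∠ = arctan(7070/707) ≈ 84.29°
|H| = 500 · 7070.7 / 7105.3 ≈ 497.57

498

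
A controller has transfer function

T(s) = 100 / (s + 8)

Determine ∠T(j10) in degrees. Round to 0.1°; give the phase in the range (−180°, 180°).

-51.3°

At s = jω = j10:
pole (s+8): 8 + j10 → |·| = √(8²+10²) = √164 ≈ 12.806, ∠ = arctan(10/8) ≈ 51.34°
∠T = 0.00° − 51.34° = -51.34°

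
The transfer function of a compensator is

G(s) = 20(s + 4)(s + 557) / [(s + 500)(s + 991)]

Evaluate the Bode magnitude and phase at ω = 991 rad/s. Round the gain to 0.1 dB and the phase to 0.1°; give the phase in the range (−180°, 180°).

At s = jω = j991:
zero (s+4): 4 + j991 → |·| = √(4²+991²) = √982097 ≈ 991.01, ∠ = arctan(991/4) ≈ 89.77°
zero (s+557): 557 + j991 → |·| = √(557²+991²) = √1292330 ≈ 1136.8, ∠ = arctan(991/557) ≈ 60.66°
pole (s+500): 500 + j991 → |·| = √(500²+991²) = √1232081 ≈ 1110, ∠ = arctan(991/500) ≈ 63.23°
pole (s+991): 991 + j991 → |·| = √(991²+991²) = √1964162 ≈ 1401.5, ∠ = arctan(991/991) ≈ 45.00°
|G| = 20 · 1.1266e+06 / 1.5557e+06 ≈ 14.484
Gain = 20 log₁₀(14.484) ≈ 23.22 dB
∠G = 150.43° − 108.23° = 42.20°

23.2 dB, 42.2°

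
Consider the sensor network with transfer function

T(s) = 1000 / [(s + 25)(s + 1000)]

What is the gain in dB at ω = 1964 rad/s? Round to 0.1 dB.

-72.7 dB

At s = jω = j1964:
pole (s+25): 25 + j1964 → |·| = √(25²+1964²) = √3857921 ≈ 1964.2, ∠ = arctan(1964/25) ≈ 89.27°
pole (s+1000): 1000 + j1964 → |·| = √(1000²+1964²) = √4857296 ≈ 2203.9, ∠ = arctan(1964/1000) ≈ 63.02°
|T| = 1000 / 4.3289e+06 ≈ 0.00023101
Gain = 20 log₁₀(0.00023101) ≈ -72.73 dB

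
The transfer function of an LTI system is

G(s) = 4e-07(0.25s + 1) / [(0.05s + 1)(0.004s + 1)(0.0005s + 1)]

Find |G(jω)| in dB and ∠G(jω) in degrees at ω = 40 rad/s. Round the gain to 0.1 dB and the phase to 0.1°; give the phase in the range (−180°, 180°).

At ω = 40 rad/s:
zero (1 + j40·0.25) = 1 + j10 → |·| ≈ 10.05, ∠ ≈ 84.29°
pole (1 + j40·0.05) = 1 + j2 → |·| ≈ 2.2361, ∠ ≈ 63.43°
pole (1 + j40·0.004) = 1 + j0.16 → |·| ≈ 1.0127, ∠ ≈ 9.09°
pole (1 + j40·0.0005) = 1 + j0.02 → |·| ≈ 1.0002, ∠ ≈ 1.15°
|G| = 4e-07 · 10.05 / (2.2361 · 1.0127 · 1.0002) ≈ 1.7749e-06
Gain = 20 log₁₀(1.7749e-06) ≈ -115.02 dB
∠G = (84.29°) − (63.43° + 9.09° + 1.15°) = 10.62°

-115.0 dB, 10.6°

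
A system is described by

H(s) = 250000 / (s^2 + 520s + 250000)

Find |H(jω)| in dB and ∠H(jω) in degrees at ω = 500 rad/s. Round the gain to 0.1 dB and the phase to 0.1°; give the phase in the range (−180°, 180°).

At s = jω = j500:
quadratic: (j500)² + 520·j500 + 250000 = 0 + j260000 → |·| ≈ 2.6e+05, ∠ ≈ 90.00°
|H| = 250000 / 2.6e+05 ≈ 0.96154
Gain = 20 log₁₀(0.96154) ≈ -0.34 dB
∠H = 0.00° − 90.00° = -90.00°

-0.3 dB, -90.0°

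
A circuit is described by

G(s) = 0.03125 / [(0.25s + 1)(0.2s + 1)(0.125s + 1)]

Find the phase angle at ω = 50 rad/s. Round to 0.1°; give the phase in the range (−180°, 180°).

109.4°

At ω = 50 rad/s:
pole (1 + j50·0.25) = 1 + j12.5 → |·| ≈ 12.54, ∠ ≈ 85.43°
pole (1 + j50·0.2) = 1 + j10 → |·| ≈ 10.05, ∠ ≈ 84.29°
pole (1 + j50·0.125) = 1 + j6.25 → |·| ≈ 6.3295, ∠ ≈ 80.91°
∠G = (0°) − (85.43° + 84.29° + 80.91°) = -250.63° ≡ 109.37° (principal value)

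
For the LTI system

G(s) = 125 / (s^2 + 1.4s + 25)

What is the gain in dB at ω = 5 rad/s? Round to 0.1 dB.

25.0 dB

At s = jω = j5:
quadratic: (j5)² + 1.4·j5 + 25 = 0 + j7 → |·| ≈ 7, ∠ ≈ 90.00°
|G| = 125 / 7 ≈ 17.857
Gain = 20 log₁₀(17.857) ≈ 25.04 dB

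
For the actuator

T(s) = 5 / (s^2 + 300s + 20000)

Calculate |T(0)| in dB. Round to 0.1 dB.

-72.0 dB

T(0) = 5 / 20000 = 0.00025
20 log₁₀(0.00025) ≈ -72.04 dB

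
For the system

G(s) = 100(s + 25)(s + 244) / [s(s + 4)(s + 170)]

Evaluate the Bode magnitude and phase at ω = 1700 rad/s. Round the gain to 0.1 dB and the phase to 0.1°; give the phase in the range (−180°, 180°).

At s = jω = j1700:
zero (s+25): 25 + j1700 → |·| = √(25²+1700²) = √2890625 ≈ 1700.2, ∠ = arctan(1700/25) ≈ 89.16°
zero (s+244): 244 + j1700 → |·| = √(244²+1700²) = √2949536 ≈ 1717.4, ∠ = arctan(1700/244) ≈ 81.83°
pole (s+4): 4 + j1700 → |·| = √(4²+1700²) = √2890016 ≈ 1700, ∠ = arctan(1700/4) ≈ 89.87°
pole (s+170): 170 + j1700 → |·| = √(170²+1700²) = √2918900 ≈ 1708.5, ∠ = arctan(1700/170) ≈ 84.29°
pole at origin: |s| = 1700, ∠ = 90.00° (in denominator)
|G| = 100 · 2.9199e+06 / 4.9376e+09 ≈ 0.059136
Gain = 20 log₁₀(0.059136) ≈ -24.56 dB
∠G = 170.99° − 264.16° = -93.17°

-24.6 dB, -93.2°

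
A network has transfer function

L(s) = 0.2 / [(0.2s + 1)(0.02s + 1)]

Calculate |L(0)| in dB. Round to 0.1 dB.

-14.0 dB

L(0) = 0.2 · 1 / 1 = 0.2
20 log₁₀(0.2) ≈ -13.98 dB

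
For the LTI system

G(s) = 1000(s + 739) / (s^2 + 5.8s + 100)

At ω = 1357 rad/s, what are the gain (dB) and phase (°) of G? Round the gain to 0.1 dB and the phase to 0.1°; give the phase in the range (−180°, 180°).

At s = jω = j1357:
zero (s+739): 739 + j1357 → |·| = √(739²+1357²) = √2387570 ≈ 1545.2, ∠ = arctan(1357/739) ≈ 61.43°
quadratic: (j1357)² + 5.8·j1357 + 100 = -1841349 + j7870.6 → |·| ≈ 1.8414e+06, ∠ ≈ 179.76°
|G| = 1000 · 1545.2 / 1.8414e+06 ≈ 0.83914
Gain = 20 log₁₀(0.83914) ≈ -1.52 dB
∠G = 61.43° − 179.76° = -118.33°

-1.5 dB, -118.3°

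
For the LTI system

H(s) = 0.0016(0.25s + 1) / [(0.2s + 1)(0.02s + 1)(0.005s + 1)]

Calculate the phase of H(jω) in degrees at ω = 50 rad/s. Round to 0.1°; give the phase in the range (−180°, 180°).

At ω = 50 rad/s:
zero (1 + j50·0.25) = 1 + j12.5 → |·| ≈ 12.54, ∠ ≈ 85.43°
pole (1 + j50·0.2) = 1 + j10 → |·| ≈ 10.05, ∠ ≈ 84.29°
pole (1 + j50·0.02) = 1 + j1 → |·| ≈ 1.4142, ∠ ≈ 45.00°
pole (1 + j50·0.005) = 1 + j0.25 → |·| ≈ 1.0308, ∠ ≈ 14.04°
∠H = (85.43°) − (84.29° + 45.00° + 14.04°) = -57.90°

-57.9°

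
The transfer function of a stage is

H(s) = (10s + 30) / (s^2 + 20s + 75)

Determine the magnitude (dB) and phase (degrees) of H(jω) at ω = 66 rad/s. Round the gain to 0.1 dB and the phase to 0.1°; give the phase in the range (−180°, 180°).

-16.6 dB, -75.5°

Substitute s = j66:
Numerator: 10(j66) + 30 = 30 + j660
Denominator: (j66)^2 + 20(j66) + 75 = -4281 + j1320
|N| = √(30² + 660²) ≈ 660.68, ∠N ≈ 87.40°
|D| = √(4281² + 1320²) ≈ 4479.9, ∠D ≈ 162.86°
|H| = 660.68 / 4479.9 ≈ 0.14748
Gain = 20 log₁₀(0.14748) ≈ -16.63 dB
∠H = 87.40° − 162.86° = -75.46°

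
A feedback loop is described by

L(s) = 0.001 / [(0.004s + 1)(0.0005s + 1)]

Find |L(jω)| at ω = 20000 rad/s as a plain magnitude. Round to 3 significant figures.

At ω = 20000 rad/s:
pole (1 + j20000·0.004) = 1 + j80 → |·| ≈ 80.006, ∠ ≈ 89.28°
pole (1 + j20000·0.0005) = 1 + j10 → |·| ≈ 10.05, ∠ ≈ 84.29°
|L| = 0.001 · 1 / (80.006 · 10.05) ≈ 1.2437e-06

1.24e-06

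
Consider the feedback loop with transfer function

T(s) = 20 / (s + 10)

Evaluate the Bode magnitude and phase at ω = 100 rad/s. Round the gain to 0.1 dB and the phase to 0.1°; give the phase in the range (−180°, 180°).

-14.0 dB, -84.3°

Substitute s = j100:
Numerator: 20 = 20 + j0
Denominator: (j100) + 10 = 10 + j100
|N| = √(20² + 0²) ≈ 20, ∠N ≈ 0.00°
|D| = √(10² + 100²) ≈ 100.5, ∠D ≈ 84.29°
|T| = 20 / 100.5 ≈ 0.199
Gain = 20 log₁₀(0.199) ≈ -14.02 dB
∠T = 0.00° − 84.29° = -84.29°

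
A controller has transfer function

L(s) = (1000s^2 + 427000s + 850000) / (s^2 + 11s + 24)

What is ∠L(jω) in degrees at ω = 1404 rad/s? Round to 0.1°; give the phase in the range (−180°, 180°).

-16.5°

Substitute s = j1404:
Numerator: 1000(j1404)^2 + 427000(j1404) + 850000 = -1970366000 + j599508000
Denominator: (j1404)^2 + 11(j1404) + 24 = -1971192 + j15444
|N| = √(1970366000² + 599508000²) ≈ 2.0596e+09, ∠N ≈ 163.08°
|D| = √(1971192² + 15444²) ≈ 1.9713e+06, ∠D ≈ 179.55°
∠L = 163.08° − 179.55° = -16.47°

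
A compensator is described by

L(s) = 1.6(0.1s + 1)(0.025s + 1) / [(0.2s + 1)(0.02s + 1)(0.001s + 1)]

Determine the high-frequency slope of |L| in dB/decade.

Each pole contributes −20 dB/decade at high frequency; each zero contributes +20 dB/decade.
Net: 2 zero(s) − 3 pole(s) → -20 dB/decade.

-20 dB/decade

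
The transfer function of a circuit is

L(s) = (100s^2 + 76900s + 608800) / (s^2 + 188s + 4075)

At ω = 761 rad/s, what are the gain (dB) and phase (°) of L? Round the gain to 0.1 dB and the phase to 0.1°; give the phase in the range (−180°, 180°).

Substitute s = j761:
Numerator: 100(j761)^2 + 76900(j761) + 608800 = -57303300 + j58520900
Denominator: (j761)^2 + 188(j761) + 4075 = -575046 + j143068
|N| = √(57303300² + 58520900²) ≈ 8.1905e+07, ∠N ≈ 134.40°
|D| = √(575046² + 143068²) ≈ 5.9258e+05, ∠D ≈ 166.03°
|L| = 8.1905e+07 / 5.9258e+05 ≈ 138.22
Gain = 20 log₁₀(138.22) ≈ 42.81 dB
∠L = 134.40° − 166.03° = -31.63°

42.8 dB, -31.6°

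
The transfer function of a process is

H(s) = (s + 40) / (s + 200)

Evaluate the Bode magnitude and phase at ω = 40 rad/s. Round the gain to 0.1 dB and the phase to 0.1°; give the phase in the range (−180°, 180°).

Substitute s = j40:
Numerator: (j40) + 40 = 40 + j40
Denominator: (j40) + 200 = 200 + j40
|N| = √(40² + 40²) ≈ 56.569, ∠N ≈ 45.00°
|D| = √(200² + 40²) ≈ 203.96, ∠D ≈ 11.31°
|H| = 56.569 / 203.96 ≈ 0.27735
Gain = 20 log₁₀(0.27735) ≈ -11.14 dB
∠H = 45.00° − 11.31° = 33.69°

-11.1 dB, 33.7°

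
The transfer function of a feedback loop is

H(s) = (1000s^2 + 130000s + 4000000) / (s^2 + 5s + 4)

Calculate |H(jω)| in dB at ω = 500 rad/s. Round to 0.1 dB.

60.2 dB

Substitute s = j500:
Numerator: 1000(j500)^2 + 130000(j500) + 4000000 = -246000000 + j65000000
Denominator: (j500)^2 + 5(j500) + 4 = -249996 + j2500
|N| = √(246000000² + 65000000²) ≈ 2.5444e+08, ∠N ≈ 165.20°
|D| = √(249996² + 2500²) ≈ 2.5001e+05, ∠D ≈ 179.43°
|H| = 2.5444e+08 / 2.5001e+05 ≈ 1017.7
Gain = 20 log₁₀(1017.7) ≈ 60.15 dB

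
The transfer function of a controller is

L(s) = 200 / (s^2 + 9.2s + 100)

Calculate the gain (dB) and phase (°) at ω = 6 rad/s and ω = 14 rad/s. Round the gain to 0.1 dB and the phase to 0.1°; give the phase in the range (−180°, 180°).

At s = jω = j6:
quadratic: (j6)² + 9.2·j6 + 100 = 64 + j55.2 → |·| ≈ 84.517, ∠ ≈ 40.78°
|L| = 200 / 84.517 ≈ 2.3664
Gain = 20 log₁₀(2.3664) ≈ 7.48 dB
∠L = 0.00° − 40.78° = -40.78°

At s = jω = j14:
quadratic: (j14)² + 9.2·j14 + 100 = -96 + j128.8 → |·| ≈ 160.64, ∠ ≈ 126.70°
|L| = 200 / 160.64 ≈ 1.245
Gain = 20 log₁₀(1.245) ≈ 1.90 dB
∠L = 0.00° − 126.70° = -126.70°

ω = 6: 7.5 dB, -40.8°; ω = 14: 1.9 dB, -126.7°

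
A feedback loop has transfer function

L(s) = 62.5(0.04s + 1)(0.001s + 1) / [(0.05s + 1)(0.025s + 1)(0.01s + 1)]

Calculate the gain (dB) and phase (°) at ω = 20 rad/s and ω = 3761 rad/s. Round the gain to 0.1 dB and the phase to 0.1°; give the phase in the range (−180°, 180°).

At ω = 20 rad/s:
zero (1 + j20·0.04) = 1 + j0.8 → |·| ≈ 1.2806, ∠ ≈ 38.66°
zero (1 + j20·0.001) = 1 + j0.02 → |·| ≈ 1.0002, ∠ ≈ 1.15°
pole (1 + j20·0.05) = 1 + j1 → |·| ≈ 1.4142, ∠ ≈ 45.00°
pole (1 + j20·0.025) = 1 + j0.5 → |·| ≈ 1.118, ∠ ≈ 26.57°
pole (1 + j20·0.01) = 1 + j0.2 → |·| ≈ 1.0198, ∠ ≈ 11.31°
|L| = 62.5 · 1.2806 · 1.0002 / (1.4142 · 1.118 · 1.0198) ≈ 49.649
Gain = 20 log₁₀(49.649) ≈ 33.92 dB
∠L = (38.66° + 1.15°) − (45.00° + 26.57° + 11.31°) = -43.07°

At ω = 3761 rad/s:
zero (1 + j3761·0.04) = 1 + j150.44 → |·| ≈ 150.44, ∠ ≈ 89.62°
zero (1 + j3761·0.001) = 1 + j3.761 → |·| ≈ 3.8917, ∠ ≈ 75.11°
pole (1 + j3761·0.05) = 1 + j188.05 → |·| ≈ 188.05, ∠ ≈ 89.70°
pole (1 + j3761·0.025) = 1 + j94.025 → |·| ≈ 94.03, ∠ ≈ 89.39°
pole (1 + j3761·0.01) = 1 + j37.61 → |·| ≈ 37.623, ∠ ≈ 88.48°
|L| = 62.5 · 150.44 · 3.8917 / (188.05 · 94.03 · 37.623) ≈ 0.055003
Gain = 20 log₁₀(0.055003) ≈ -25.19 dB
∠L = (89.62° + 75.11°) − (89.70° + 89.39° + 88.48°) = -102.84°

ω = 20: 33.9 dB, -43.1°; ω = 3761: -25.2 dB, -102.8°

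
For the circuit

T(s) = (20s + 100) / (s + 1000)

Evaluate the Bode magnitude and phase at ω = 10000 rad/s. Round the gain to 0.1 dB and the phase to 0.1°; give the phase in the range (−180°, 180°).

Substitute s = j10000:
Numerator: 20(j10000) + 100 = 100 + j200000
Denominator: (j10000) + 1000 = 1000 + j10000
|N| = √(100² + 200000²) ≈ 2e+05, ∠N ≈ 89.97°
|D| = √(1000² + 10000²) ≈ 10050, ∠D ≈ 84.29°
|T| = 2e+05 / 10050 ≈ 19.9
Gain = 20 log₁₀(19.9) ≈ 25.98 dB
∠T = 89.97° − 84.29° = 5.68°

26.0 dB, 5.7°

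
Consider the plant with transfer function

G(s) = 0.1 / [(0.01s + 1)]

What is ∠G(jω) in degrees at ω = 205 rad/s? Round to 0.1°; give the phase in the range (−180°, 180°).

-64.0°

At ω = 205 rad/s:
pole (1 + j205·0.01) = 1 + j2.05 → |·| ≈ 2.2809, ∠ ≈ 64.00°
∠G = (0°) − (64.00°) = -64.00°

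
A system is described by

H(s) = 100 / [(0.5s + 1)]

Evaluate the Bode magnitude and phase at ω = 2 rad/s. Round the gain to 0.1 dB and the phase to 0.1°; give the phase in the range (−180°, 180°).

At ω = 2 rad/s:
pole (1 + j2·0.5) = 1 + j1 → |·| ≈ 1.4142, ∠ ≈ 45.00°
|H| = 100 · 1 / (1.4142) ≈ 70.711
Gain = 20 log₁₀(70.711) ≈ 36.99 dB
∠H = (0°) − (45.00°) = -45.00°

37.0 dB, -45.0°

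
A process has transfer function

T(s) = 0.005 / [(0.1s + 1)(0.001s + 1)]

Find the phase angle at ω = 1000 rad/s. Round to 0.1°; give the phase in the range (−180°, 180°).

At ω = 1000 rad/s:
pole (1 + j1000·0.1) = 1 + j100 → |·| ≈ 100, ∠ ≈ 89.43°
pole (1 + j1000·0.001) = 1 + j1 → |·| ≈ 1.4142, ∠ ≈ 45.00°
∠T = (0°) − (89.43° + 45.00°) = -134.43°

-134.4°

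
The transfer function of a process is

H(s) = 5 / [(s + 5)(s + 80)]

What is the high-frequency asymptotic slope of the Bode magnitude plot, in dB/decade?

Each pole contributes −20 dB/decade at high frequency; each zero contributes +20 dB/decade.
Net: 0 zero(s) − 2 pole(s) → -40 dB/decade.

-40 dB/decade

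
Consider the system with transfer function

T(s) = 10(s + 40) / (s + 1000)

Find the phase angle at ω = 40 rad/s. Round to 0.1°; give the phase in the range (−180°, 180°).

42.7°

At s = jω = j40:
zero (s+40): 40 + j40 → |·| = √(40²+40²) = √3200 ≈ 56.569, ∠ = arctan(40/40) ≈ 45.00°
pole (s+1000): 1000 + j40 → |·| = √(1000²+40²) = √1001600 ≈ 1000.8, ∠ = arctan(40/1000) ≈ 2.29°
∠T = 45.00° − 2.29° = 42.71°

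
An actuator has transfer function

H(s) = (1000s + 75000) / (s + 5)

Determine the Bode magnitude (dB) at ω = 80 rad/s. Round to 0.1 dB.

62.7 dB

Substitute s = j80:
Numerator: 1000(j80) + 75000 = 75000 + j80000
Denominator: (j80) + 5 = 5 + j80
|N| = √(75000² + 80000²) ≈ 1.0966e+05, ∠N ≈ 46.85°
|D| = √(5² + 80²) ≈ 80.156, ∠D ≈ 86.42°
|H| = 1.0966e+05 / 80.156 ≈ 1368.1
Gain = 20 log₁₀(1368.1) ≈ 62.72 dB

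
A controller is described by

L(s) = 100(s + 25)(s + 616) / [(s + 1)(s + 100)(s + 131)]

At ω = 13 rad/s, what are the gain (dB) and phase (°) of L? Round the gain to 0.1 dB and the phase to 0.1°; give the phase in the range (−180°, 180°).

20.0 dB, -70.0°

At s = jω = j13:
zero (s+25): 25 + j13 → |·| = √(25²+13²) = √794 ≈ 28.178, ∠ = arctan(13/25) ≈ 27.47°
zero (s+616): 616 + j13 → |·| = √(616²+13²) = √379625 ≈ 616.14, ∠ = arctan(13/616) ≈ 1.21°
pole (s+1): 1 + j13 → |·| = √(1²+13²) = √170 ≈ 13.038, ∠ = arctan(13/1) ≈ 85.60°
pole (s+100): 100 + j13 → |·| = √(100²+13²) = √10169 ≈ 100.84, ∠ = arctan(13/100) ≈ 7.41°
pole (s+131): 131 + j13 → |·| = √(131²+13²) = √17330 ≈ 131.64, ∠ = arctan(13/131) ≈ 5.67°
|L| = 100 · 17362 / 1.7307e+05 ≈ 10.032
Gain = 20 log₁₀(10.032) ≈ 20.03 dB
∠L = 28.68° − 98.68° = -70.00°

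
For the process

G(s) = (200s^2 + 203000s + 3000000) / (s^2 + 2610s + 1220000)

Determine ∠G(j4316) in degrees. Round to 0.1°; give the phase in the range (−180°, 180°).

Substitute s = j4316:
Numerator: 200(j4316)^2 + 203000(j4316) + 3000000 = -3722571200 + j876148000
Denominator: (j4316)^2 + 2610(j4316) + 1220000 = -17407856 + j11264760
|N| = √(3722571200² + 876148000²) ≈ 3.8243e+09, ∠N ≈ 166.76°
|D| = √(17407856² + 11264760²) ≈ 2.0735e+07, ∠D ≈ 147.09°
∠G = 166.76° − 147.09° = 19.67°

19.7°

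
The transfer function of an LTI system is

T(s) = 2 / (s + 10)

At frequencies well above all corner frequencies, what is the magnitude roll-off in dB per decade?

Each pole contributes −20 dB/decade at high frequency; each zero contributes +20 dB/decade.
Net: 0 zero(s) − 1 pole(s) → -20 dB/decade.

-20 dB/decade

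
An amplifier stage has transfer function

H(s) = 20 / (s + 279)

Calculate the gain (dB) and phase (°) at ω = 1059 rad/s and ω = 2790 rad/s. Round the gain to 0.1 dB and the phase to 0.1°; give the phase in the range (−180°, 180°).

ω = 1059: -34.8 dB, -75.2°; ω = 2790: -42.9 dB, -84.3°

At s = jω = j1059:
pole (s+279): 279 + j1059 → |·| = √(279²+1059²) = √1199322 ≈ 1095.1, ∠ = arctan(1059/279) ≈ 75.24°
|H| = 20 / 1095.1 ≈ 0.018263
Gain = 20 log₁₀(0.018263) ≈ -34.77 dB
∠H = 0.00° − 75.24° = -75.24°

At s = jω = j2790:
pole (s+279): 279 + j2790 → |·| = √(279²+2790²) = √7861941 ≈ 2803.9, ∠ = arctan(2790/279) ≈ 84.29°
|H| = 20 / 2803.9 ≈ 0.0071329
Gain = 20 log₁₀(0.0071329) ≈ -42.93 dB
∠H = 0.00° − 84.29° = -84.29°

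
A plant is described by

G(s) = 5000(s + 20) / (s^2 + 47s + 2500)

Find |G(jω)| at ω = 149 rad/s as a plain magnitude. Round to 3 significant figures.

At s = jω = j149:
zero (s+20): 20 + j149 → |·| = √(20²+149²) = √22601 ≈ 150.34, ∠ = arctan(149/20) ≈ 82.35°
quadratic: (j149)² + 47·j149 + 2500 = -19701 + j7003 → |·| ≈ 20909, ∠ ≈ 160.43°
|G| = 5000 · 150.34 / 20909 ≈ 35.951

36.0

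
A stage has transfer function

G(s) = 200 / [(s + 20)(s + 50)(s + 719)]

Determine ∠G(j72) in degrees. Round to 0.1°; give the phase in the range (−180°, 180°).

-135.4°

At s = jω = j72:
pole (s+20): 20 + j72 → |·| = √(20²+72²) = √5584 ≈ 74.726, ∠ = arctan(72/20) ≈ 74.48°
pole (s+50): 50 + j72 → |·| = √(50²+72²) = √7684 ≈ 87.658, ∠ = arctan(72/50) ≈ 55.22°
pole (s+719): 719 + j72 → |·| = √(719²+72²) = √522145 ≈ 722.6, ∠ = arctan(72/719) ≈ 5.72°
∠G = 0.00° − 135.42° = -135.42°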